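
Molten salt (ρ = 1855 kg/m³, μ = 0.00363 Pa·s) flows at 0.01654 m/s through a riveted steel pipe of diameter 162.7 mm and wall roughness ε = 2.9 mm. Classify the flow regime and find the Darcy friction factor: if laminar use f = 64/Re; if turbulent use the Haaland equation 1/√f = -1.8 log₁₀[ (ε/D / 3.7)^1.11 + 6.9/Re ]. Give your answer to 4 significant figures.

Re = ρVD/μ = 1855·0.01654·0.1627/0.00363 = 1375.
Re < 2300 → laminar, so f = 64/Re = 0.04654 (roughness is irrelevant in laminar flow).

f ≈ 0.04654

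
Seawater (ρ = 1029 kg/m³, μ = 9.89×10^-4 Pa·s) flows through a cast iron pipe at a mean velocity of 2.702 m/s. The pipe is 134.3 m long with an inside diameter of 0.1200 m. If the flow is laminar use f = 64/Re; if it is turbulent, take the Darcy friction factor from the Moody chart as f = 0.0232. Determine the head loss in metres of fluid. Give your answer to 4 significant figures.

h_f ≈ 9.662 m

Reynolds number Re = ρVD/μ = 1029 · 2.702 · 0.12 / 0.000989 = 3.374e+05.
Re > 4000 → turbulent; use the Moody-chart value f = 0.0232.
Darcy-Weisbach: ΔP = f(L/D)(ρV²/2) = 0.0232·(134.3/0.12)·(1029·2.702²/2) = 0.0232·1119·3756 = 9.753e+04 Pa.
Head loss h_f = ΔP/(ρg) = 9.753e+04/(1029·9.81) = 9.662 m.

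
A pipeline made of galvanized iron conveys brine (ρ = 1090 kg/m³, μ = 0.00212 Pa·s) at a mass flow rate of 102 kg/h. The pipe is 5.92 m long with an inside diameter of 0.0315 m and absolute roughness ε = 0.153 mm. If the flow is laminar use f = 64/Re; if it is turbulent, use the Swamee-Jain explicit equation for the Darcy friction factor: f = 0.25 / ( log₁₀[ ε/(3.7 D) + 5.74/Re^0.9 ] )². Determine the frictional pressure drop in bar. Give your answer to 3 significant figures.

ṁ = 102 kg/h = 102/3600 = 0.02833 kg/s.
A = πD²/4 = π(0.0315)²/4 = 0.0007793 m²; mean velocity V = ṁ/(ρA) = 0.02833/(1090 · 0.0007793) = 0.03335 m/s.
Reynolds number Re = ρVD/μ = 1090 · 0.03335 · 0.0315 / 0.00212 = 540.2.
Re < 2300 → laminar flow, so f = 64/Re = 64/540.2 = 0.1185 (the turbulent correlation is not needed).
Darcy-Weisbach: ΔP = f(L/D)(ρV²/2) = 0.1185·(5.92/0.0315)·(1090·0.03335²/2) = 0.1185·187.9·0.6063 = 13.5 Pa.
ΔP = 13.5 Pa = 1.35×10^-4 bar.

ΔP ≈ 1.35×10^-4 bar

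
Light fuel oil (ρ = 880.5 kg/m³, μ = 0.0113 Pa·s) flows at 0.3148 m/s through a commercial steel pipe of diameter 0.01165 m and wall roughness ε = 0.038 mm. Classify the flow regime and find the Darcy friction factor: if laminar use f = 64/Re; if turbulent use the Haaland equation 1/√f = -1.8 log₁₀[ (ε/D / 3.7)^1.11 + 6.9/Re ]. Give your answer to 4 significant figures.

Re = ρVD/μ = 880.5·0.3148·0.01165/0.0113 = 285.8.
Re < 2300 → laminar, so f = 64/Re = 0.224 (roughness is irrelevant in laminar flow).

f ≈ 0.2240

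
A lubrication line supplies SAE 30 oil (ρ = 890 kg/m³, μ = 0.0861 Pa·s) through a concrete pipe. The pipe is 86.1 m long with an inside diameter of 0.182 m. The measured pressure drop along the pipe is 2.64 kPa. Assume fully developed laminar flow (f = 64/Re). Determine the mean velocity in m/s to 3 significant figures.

For laminar flow, f = 64/Re with Re = ρVD/μ, so Darcy-Weisbach reduces to ΔP = 32μLV/D². Solving for V: V = ΔP·D²/(32μL) = 2640·(0.182)²/(32·0.0861·86.1) = 0.3686 m/s.
Check: Re = ρVD/μ = 890·0.3686·0.182/0.0861 = 693.5 < 2300, so the laminar assumption holds.

V ≈ 0.369 m/s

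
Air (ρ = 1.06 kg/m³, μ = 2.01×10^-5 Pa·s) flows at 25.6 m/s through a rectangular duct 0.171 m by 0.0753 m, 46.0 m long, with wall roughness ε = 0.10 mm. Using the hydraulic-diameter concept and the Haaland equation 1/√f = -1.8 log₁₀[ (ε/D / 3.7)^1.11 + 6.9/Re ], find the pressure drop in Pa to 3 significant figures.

ΔP ≈ 3240 Pa

Hydraulic diameter D_h = 4A/P = 4·(0.171·0.0753)/(2·(0.171+0.0753)) = 0.05151/0.4926 = 0.1046 m.
Re = ρVD_h/μ = 1.06·25.6·0.1046/2.01e-05 = 1.412e+05.
ε/D_h = 0.0001/0.1046 = 0.000956; Haaland gives 1/√f = -1.8 log₁₀[0.000104+4.89e-05] = 6.867, so f = 0.02121.
ΔP = f(L/D_h)(ρV²/2) = 0.02121·46/0.1046·347.3 = 3240 Pa.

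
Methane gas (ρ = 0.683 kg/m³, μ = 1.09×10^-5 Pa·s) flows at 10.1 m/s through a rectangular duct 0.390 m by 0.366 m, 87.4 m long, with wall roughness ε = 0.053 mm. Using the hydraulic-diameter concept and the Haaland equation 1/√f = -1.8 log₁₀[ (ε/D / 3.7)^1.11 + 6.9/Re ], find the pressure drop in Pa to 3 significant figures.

ΔP ≈ 129 Pa

Hydraulic diameter D_h = 4A/P = 4·(0.39·0.366)/(2·(0.39+0.366)) = 0.571/1.512 = 0.3776 m.
Re = ρVD_h/μ = 0.683·10.1·0.3776/1.09e-05 = 2.39e+05.
ε/D_h = 5.3e-05/0.3776 = 0.00014; Haaland gives 1/√f = -1.8 log₁₀[1.24e-05+2.89e-05] = 7.892, so f = 0.01605.
ΔP = f(L/D_h)(ρV²/2) = 0.01605·87.4/0.3776·34.84 = 129.4 Pa.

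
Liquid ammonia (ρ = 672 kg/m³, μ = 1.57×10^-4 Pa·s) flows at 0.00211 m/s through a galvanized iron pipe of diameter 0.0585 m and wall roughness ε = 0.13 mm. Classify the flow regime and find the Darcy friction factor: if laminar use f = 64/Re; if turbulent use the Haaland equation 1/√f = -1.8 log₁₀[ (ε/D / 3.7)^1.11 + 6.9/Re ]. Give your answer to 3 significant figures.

f ≈ 0.121

Re = ρVD/μ = 672·0.00211·0.0585/0.000157 = 528.3.
Re < 2300 → laminar, so f = 64/Re = 0.1211 (roughness is irrelevant in laminar flow).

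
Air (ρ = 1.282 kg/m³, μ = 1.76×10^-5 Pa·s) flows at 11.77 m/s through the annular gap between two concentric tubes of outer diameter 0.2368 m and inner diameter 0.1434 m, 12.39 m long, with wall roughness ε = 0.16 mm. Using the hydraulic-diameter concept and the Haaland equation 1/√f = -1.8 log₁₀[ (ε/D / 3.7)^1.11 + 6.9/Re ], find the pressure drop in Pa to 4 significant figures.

ΔP ≈ 289.3 Pa

Hydraulic diameter D_h = 4A/P = D_o - D_i = 0.2368 - 0.1434 = 0.0934 m.
Re = ρVD_h/μ = 1.282·11.77·0.0934/1.76e-05 = 8.008e+04.
ε/D_h = 0.00016/0.0934 = 0.00171; Haaland gives 1/√f = -1.8 log₁₀[0.000199+8.62e-05] = 6.381, so f = 0.02456.
ΔP = f(L/D_h)(ρV²/2) = 0.02456·12.39/0.0934·88.8 = 289.3 Pa.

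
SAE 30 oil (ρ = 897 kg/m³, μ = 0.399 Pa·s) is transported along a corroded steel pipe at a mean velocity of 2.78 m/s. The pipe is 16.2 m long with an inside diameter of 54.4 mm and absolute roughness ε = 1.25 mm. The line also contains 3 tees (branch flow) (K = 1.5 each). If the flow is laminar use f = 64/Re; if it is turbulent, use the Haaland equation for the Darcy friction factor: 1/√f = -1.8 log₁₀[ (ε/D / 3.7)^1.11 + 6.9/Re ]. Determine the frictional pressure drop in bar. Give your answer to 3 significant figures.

ΔP ≈ 2.10 bar

Reynolds number Re = ρVD/μ = 897 · 2.78 · 0.0544 / 0.399 = 340.
Re < 2300 → laminar flow, so f = 64/Re = 64/340 = 0.1882 (the turbulent correlation is not needed).
Total minor-loss coefficient ΣK = 3·1.5 = 4.5.
ΔP = [f·L/D + ΣK]·(ρV²/2) = [0.1882·16.2/0.0544 + 4.5]·(897·2.78²/2) = [56.06 + 4.5]·3466 = 2.099e+05 Pa.
ΔP = 2.099e+05 Pa = 2.10 bar.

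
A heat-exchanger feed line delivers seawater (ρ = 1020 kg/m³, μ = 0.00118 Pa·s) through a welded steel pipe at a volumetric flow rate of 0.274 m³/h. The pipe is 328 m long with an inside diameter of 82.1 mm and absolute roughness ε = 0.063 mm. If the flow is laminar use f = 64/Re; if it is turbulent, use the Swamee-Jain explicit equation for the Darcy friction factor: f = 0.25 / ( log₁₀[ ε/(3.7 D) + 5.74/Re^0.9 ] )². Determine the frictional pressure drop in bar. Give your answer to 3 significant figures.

ΔP ≈ 2.64×10^-4 bar

Q = 0.274 m³/h = 0.274/3600 = 7.611e-05 m³/s.
Cross-sectional area A = πD²/4 = π(0.0821)²/4 = 0.005294 m²; mean velocity V = Q/A = 7.611e-05/0.005294 = 0.01438 m/s.
Reynolds number Re = ρVD/μ = 1020 · 0.01438 · 0.0821 / 0.00118 = 1020.
Re < 2300 → laminar flow, so f = 64/Re = 64/1020 = 0.06273 (the turbulent correlation is not needed).
Darcy-Weisbach: ΔP = f(L/D)(ρV²/2) = 0.06273·(328/0.0821)·(1020·0.01438²/2) = 0.06273·3995·0.1054 = 26.42 Pa.
ΔP = 26.42 Pa = 2.64×10^-4 bar.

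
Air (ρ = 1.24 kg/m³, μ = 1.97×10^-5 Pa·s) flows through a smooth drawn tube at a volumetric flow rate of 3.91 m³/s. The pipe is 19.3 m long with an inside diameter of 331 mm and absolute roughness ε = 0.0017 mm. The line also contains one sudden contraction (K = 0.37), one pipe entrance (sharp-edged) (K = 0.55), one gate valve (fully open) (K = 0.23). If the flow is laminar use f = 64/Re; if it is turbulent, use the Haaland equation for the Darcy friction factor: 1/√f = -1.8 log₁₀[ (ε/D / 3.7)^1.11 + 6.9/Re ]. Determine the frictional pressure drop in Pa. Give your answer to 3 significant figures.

ΔP ≈ 2350 Pa

Cross-sectional area A = πD²/4 = π(0.331)²/4 = 0.08605 m²; mean velocity V = Q/A = 3.91/0.08605 = 45.44 m/s.
Reynolds number Re = ρVD/μ = 1.24 · 45.44 · 0.331 / 1.97e-05 = 9.467e+05.
Re > 4000 → turbulent. Relative roughness ε/D = 1.7e-06/0.331 = 5.14e-06. Haaland: 1/√f = -1.8 log₁₀[(5.14e-06/3.7)^1.11 + 6.9/9.467e+05] = -1.8 log₁₀[3.15e-07 + 7.29e-06] = 9.214, so f = 0.01178.
Total minor-loss coefficient ΣK = 1·0.37 + 1·0.55 + 1·0.23 = 1.15.
ΔP = [f·L/D + ΣK]·(ρV²/2) = [0.01178·19.3/0.331 + 1.15]·(1.24·45.44²/2) = [0.6868 + 1.15]·1280 = 2351 Pa.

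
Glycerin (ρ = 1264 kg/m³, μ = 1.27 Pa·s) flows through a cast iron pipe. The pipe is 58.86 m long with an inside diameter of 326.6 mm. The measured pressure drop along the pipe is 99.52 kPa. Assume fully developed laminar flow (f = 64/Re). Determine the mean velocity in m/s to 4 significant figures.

For laminar flow, f = 64/Re with Re = ρVD/μ, so Darcy-Weisbach reduces to ΔP = 32μLV/D². Solving for V: V = ΔP·D²/(32μL) = 9.952e+04·(0.3266)²/(32·1.27·58.86) = 4.438 m/s.
Check: Re = ρVD/μ = 1264·4.438·0.3266/1.27 = 1443 < 2300, so the laminar assumption holds.

V ≈ 4.438 m/s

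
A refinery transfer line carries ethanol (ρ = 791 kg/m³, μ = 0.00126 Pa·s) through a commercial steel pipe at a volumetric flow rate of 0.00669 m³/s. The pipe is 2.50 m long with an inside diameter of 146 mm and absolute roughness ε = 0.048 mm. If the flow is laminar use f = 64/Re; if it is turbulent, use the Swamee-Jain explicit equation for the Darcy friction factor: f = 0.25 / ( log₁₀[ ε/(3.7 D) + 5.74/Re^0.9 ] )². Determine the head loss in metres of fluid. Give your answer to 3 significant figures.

Cross-sectional area A = πD²/4 = π(0.146)²/4 = 0.01674 m²; mean velocity V = Q/A = 0.00669/0.01674 = 0.3996 m/s.
Reynolds number Re = ρVD/μ = 791 · 0.3996 · 0.146 / 0.00126 = 3.663e+04.
Re > 4000 → turbulent. Relative roughness ε/D = 4.8e-05/0.146 = 0.000329. Swamee-Jain: f = 0.25/(log₁₀[0.000329/3.7 + 5.74/3.663e+04^0.9])² = 0.25/(log₁₀[8.89e-05 + 0.000448])² = 0.25/(-3.27)² = 0.02338.
Darcy-Weisbach: ΔP = f(L/D)(ρV²/2) = 0.02338·(2.5/0.146)·(791·0.3996²/2) = 0.02338·17.12·63.15 = 25.28 Pa.
Head loss h_f = ΔP/(ρg) = 25.28/(791·9.81) = 0.00326 m.

h_f ≈ 0.00326 m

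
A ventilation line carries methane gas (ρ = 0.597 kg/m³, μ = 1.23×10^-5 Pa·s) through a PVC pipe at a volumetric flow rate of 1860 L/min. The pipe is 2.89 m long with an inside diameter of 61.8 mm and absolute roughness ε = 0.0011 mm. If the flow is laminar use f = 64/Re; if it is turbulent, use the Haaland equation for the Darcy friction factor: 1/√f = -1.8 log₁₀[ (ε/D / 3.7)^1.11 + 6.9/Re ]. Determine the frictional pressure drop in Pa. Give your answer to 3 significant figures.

ΔP ≈ 34.5 Pa

Q = 1860 L/min = 1860/60000 = 0.031 m³/s.
Cross-sectional area A = πD²/4 = π(0.0618)²/4 = 0.003 m²; mean velocity V = Q/A = 0.031/0.003 = 10.33 m/s.
Reynolds number Re = ρVD/μ = 0.597 · 10.33 · 0.0618 / 1.23e-05 = 3.1e+04.
Re > 4000 → turbulent. Relative roughness ε/D = 1.1e-06/0.0618 = 1.78e-05. Haaland: 1/√f = -1.8 log₁₀[(1.78e-05/3.7)^1.11 + 6.9/3.1e+04] = -1.8 log₁₀[1.25e-06 + 0.000223] = 6.57, so f = 0.02317.
Darcy-Weisbach: ΔP = f(L/D)(ρV²/2) = 0.02317·(2.89/0.0618)·(0.597·10.33²/2) = 0.02317·46.76·31.88 = 34.54 Pa.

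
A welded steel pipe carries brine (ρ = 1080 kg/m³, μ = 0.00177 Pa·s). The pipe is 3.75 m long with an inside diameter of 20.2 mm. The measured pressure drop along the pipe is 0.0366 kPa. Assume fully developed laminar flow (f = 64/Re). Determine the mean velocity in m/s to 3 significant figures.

V ≈ 0.0703 m/s

For laminar flow, f = 64/Re with Re = ρVD/μ, so Darcy-Weisbach reduces to ΔP = 32μLV/D². Solving for V: V = ΔP·D²/(32μL) = 36.6·(0.0202)²/(32·0.00177·3.75) = 0.07031 m/s.
Check: Re = ρVD/μ = 1080·0.07031·0.0202/0.00177 = 866.6 < 2300, so the laminar assumption holds.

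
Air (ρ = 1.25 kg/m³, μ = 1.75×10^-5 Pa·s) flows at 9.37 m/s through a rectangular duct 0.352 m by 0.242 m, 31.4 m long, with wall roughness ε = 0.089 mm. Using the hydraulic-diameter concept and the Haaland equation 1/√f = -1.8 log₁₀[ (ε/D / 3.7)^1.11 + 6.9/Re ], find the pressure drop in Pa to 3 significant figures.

ΔP ≈ 106 Pa

Hydraulic diameter D_h = 4A/P = 4·(0.352·0.242)/(2·(0.352+0.242)) = 0.3407/1.188 = 0.2868 m.
Re = ρVD_h/μ = 1.25·9.37·0.2868/1.75e-05 = 1.92e+05.
ε/D_h = 8.9e-05/0.2868 = 0.00031; Haaland gives 1/√f = -1.8 log₁₀[2.99e-05+3.59e-05] = 7.527, so f = 0.01765.
ΔP = f(L/D_h)(ρV²/2) = 0.01765·31.4/0.2868·54.87 = 106 Pa.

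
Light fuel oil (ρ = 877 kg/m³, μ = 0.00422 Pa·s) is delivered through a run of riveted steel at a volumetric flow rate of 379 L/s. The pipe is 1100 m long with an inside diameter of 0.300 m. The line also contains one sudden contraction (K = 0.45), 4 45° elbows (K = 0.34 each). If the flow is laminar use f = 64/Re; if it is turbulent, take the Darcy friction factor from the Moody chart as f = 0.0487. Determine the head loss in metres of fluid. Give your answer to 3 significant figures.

Q = 379 L/s = 379/1000 = 0.379 m³/s.
Cross-sectional area A = πD²/4 = π(0.3)²/4 = 0.07069 m²; mean velocity V = Q/A = 0.379/0.07069 = 5.362 m/s.
Reynolds number Re = ρVD/μ = 877 · 5.362 · 0.3 / 0.00422 = 3.343e+05.
Re > 4000 → turbulent; use the Moody-chart value f = 0.0487.
Total minor-loss coefficient ΣK = 1·0.45 + 4·0.34 = 1.81.
ΔP = [f·L/D + ΣK]·(ρV²/2) = [0.0487·1100/0.3 + 1.81]·(877·5.362²/2) = [178.6 + 1.81]·1.261e+04 = 2.274e+06 Pa.
Head loss h_f = ΔP/(ρg) = 2.274e+06/(877·9.81) = 264 m.

h_f ≈ 264 m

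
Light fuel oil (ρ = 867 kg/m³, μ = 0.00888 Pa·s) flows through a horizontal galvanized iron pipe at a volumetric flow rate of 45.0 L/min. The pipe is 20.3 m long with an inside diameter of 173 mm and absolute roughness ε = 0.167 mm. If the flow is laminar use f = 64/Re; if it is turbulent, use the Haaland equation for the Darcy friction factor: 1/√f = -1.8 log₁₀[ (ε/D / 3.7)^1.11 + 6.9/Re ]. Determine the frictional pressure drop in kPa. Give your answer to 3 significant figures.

ΔP ≈ 0.00615 kPa

Q = 45.0 L/min = 45.0/60000 = 0.00075 m³/s.
Cross-sectional area A = πD²/4 = π(0.173)²/4 = 0.02351 m²; mean velocity V = Q/A = 0.00075/0.02351 = 0.03191 m/s.
Reynolds number Re = ρVD/μ = 867 · 0.03191 · 0.173 / 0.00888 = 538.9.
Re < 2300 → laminar flow, so f = 64/Re = 64/538.9 = 0.1188 (the turbulent correlation is not needed).
Darcy-Weisbach: ΔP = f(L/D)(ρV²/2) = 0.1188·(20.3/0.173)·(867·0.03191²/2) = 0.1188·117.3·0.4413 = 6.15 Pa.
ΔP = 6.15 Pa = 0.00615 kPa.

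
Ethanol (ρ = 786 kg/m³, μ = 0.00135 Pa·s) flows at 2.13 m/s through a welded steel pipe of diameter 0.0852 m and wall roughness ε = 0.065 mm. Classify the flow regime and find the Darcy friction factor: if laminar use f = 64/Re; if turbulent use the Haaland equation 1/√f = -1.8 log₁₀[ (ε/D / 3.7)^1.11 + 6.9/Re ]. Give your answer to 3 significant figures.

f ≈ 0.0210

Re = ρVD/μ = 786·2.13·0.0852/0.00135 = 1.057e+05.
Re > 4000 → turbulent. ε/D = 6.5e-05/0.0852 = 0.000763; Haaland: 1/√f = -1.8 log₁₀[8.11e-05 + 6.53e-05] = 6.902, so f = 0.02099.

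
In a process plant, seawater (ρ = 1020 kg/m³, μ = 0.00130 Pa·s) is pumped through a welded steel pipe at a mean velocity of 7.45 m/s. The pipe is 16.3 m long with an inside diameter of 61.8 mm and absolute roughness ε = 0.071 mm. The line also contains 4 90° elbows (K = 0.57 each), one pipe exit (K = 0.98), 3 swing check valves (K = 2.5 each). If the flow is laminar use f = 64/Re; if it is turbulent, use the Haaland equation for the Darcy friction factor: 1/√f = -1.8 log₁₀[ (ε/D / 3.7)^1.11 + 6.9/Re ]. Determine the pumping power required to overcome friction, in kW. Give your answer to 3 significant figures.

Reynolds number Re = ρVD/μ = 1020 · 7.45 · 0.0618 / 0.0013 = 3.612e+05.
Re > 4000 → turbulent. Relative roughness ε/D = 7.1e-05/0.0618 = 0.00115. Haaland: 1/√f = -1.8 log₁₀[(0.00115/3.7)^1.11 + 6.9/3.612e+05] = -1.8 log₁₀[0.000128 + 1.91e-05] = 6.9, so f = 0.021.
Total minor-loss coefficient ΣK = 4·0.57 + 1·0.98 + 3·2.5 = 10.8.
ΔP = [f·L/D + ΣK]·(ρV²/2) = [0.021·16.3/0.0618 + 10.8]·(1020·7.45²/2) = [5.54 + 10.8]·2.831e+04 = 4.614e+05 Pa.
Q = V·A = 7.45·0.003 = 0.02235 m³/s.
Pumping power P = QΔP = 0.02235·4.614e+05 = 10310 W = 10.3 kW.

P ≈ 10.3 kW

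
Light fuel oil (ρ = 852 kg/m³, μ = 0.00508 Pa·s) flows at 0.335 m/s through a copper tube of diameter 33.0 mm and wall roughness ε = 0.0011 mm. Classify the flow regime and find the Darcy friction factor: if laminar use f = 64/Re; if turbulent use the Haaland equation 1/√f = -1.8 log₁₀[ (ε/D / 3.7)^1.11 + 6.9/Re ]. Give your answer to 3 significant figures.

Re = ρVD/μ = 852·0.335·0.033/0.00508 = 1854.
Re < 2300 → laminar, so f = 64/Re = 0.03452 (roughness is irrelevant in laminar flow).

f ≈ 0.0345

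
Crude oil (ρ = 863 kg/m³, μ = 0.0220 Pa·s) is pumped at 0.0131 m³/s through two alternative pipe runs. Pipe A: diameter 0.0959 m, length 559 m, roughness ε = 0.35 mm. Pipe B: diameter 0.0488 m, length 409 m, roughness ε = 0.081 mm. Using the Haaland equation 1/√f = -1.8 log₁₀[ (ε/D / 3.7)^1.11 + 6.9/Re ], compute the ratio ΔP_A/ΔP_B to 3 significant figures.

ΔP_A/ΔP_B ≈ 0.0577

Pipe A: V = Q/A = 0.0131/0.007223 = 1.814 m/s; Re = 6823; ε/D = 0.00365; Haaland → f = 0.03848; ΔP_A = f(L/D)(ρV²/2) = 3.183e+05 Pa.
Pipe B: V = Q/A = 0.0131/0.00187 = 7.004 m/s; Re = 1.341e+04; ε/D = 0.00166; Haaland → f = 0.03109; ΔP_B = f(L/D)(ρV²/2) = 5.516e+06 Pa.
ΔP_A/ΔP_B = 3.183e+05/5.516e+06 = 0.0577.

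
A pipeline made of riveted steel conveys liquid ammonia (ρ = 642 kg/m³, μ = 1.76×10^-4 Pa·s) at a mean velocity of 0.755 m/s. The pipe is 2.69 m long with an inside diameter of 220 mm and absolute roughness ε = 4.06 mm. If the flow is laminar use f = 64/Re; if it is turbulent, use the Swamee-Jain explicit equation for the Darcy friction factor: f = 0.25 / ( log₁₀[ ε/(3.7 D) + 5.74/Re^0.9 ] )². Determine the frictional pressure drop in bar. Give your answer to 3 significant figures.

ΔP ≈ 0.00106 bar

Reynolds number Re = ρVD/μ = 642 · 0.755 · 0.22 / 0.000176 = 6.059e+05.
Re > 4000 → turbulent. Relative roughness ε/D = 0.00406/0.22 = 0.0185. Swamee-Jain: f = 0.25/(log₁₀[0.0185/3.7 + 5.74/6.059e+05^0.9])² = 0.25/(log₁₀[0.00499 + 3.59e-05])² = 0.25/(-2.299)² = 0.0473.
Darcy-Weisbach: ΔP = f(L/D)(ρV²/2) = 0.0473·(2.69/0.22)·(642·0.755²/2) = 0.0473·12.23·183 = 105.8 Pa.
ΔP = 105.8 Pa = 0.00106 bar.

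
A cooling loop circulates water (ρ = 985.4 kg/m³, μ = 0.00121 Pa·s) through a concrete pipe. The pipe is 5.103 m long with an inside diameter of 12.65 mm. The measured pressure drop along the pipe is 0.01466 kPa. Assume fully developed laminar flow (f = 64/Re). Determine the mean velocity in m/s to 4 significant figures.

V ≈ 0.01187 m/s

For laminar flow, f = 64/Re with Re = ρVD/μ, so Darcy-Weisbach reduces to ΔP = 32μLV/D². Solving for V: V = ΔP·D²/(32μL) = 14.66·(0.01265)²/(32·0.00121·5.103) = 0.01187 m/s.
Check: Re = ρVD/μ = 985.4·0.01187·0.01265/0.00121 = 122.3 < 2300, so the laminar assumption holds.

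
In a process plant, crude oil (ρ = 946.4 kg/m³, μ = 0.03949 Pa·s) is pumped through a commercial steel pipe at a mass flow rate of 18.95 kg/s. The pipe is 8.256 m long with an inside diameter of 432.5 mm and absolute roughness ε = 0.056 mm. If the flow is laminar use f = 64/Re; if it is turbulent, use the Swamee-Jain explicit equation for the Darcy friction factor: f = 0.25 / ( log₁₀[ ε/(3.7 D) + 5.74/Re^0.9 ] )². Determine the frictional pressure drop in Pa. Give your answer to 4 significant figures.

ΔP ≈ 7.602 Pa

A = πD²/4 = π(0.4325)²/4 = 0.1469 m²; mean velocity V = ṁ/(ρA) = 18.95/(946.4 · 0.1469) = 0.1363 m/s.
Reynolds number Re = ρVD/μ = 946.4 · 0.1363 · 0.4325 / 0.0395 = 1413.
Re < 2300 → laminar flow, so f = 64/Re = 64/1413 = 0.0453 (the turbulent correlation is not needed).
Darcy-Weisbach: ΔP = f(L/D)(ρV²/2) = 0.0453·(8.256/0.4325)·(946.4·0.1363²/2) = 0.0453·19.09·8.79 = 7.602 Pa.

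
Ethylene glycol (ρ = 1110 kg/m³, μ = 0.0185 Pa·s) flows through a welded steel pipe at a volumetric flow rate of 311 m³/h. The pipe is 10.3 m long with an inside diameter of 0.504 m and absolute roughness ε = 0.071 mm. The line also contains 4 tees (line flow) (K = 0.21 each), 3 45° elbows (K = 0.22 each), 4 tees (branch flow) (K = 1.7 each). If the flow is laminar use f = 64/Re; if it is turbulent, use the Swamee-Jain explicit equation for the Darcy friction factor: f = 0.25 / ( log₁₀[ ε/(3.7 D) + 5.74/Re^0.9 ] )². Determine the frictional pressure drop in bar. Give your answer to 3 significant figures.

Q = 311 m³/h = 311/3600 = 0.08639 m³/s.
Cross-sectional area A = πD²/4 = π(0.504)²/4 = 0.1995 m²; mean velocity V = Q/A = 0.08639/0.1995 = 0.433 m/s.
Reynolds number Re = ρVD/μ = 1110 · 0.433 · 0.504 / 0.0185 = 1.309e+04.
Re > 4000 → turbulent. Relative roughness ε/D = 7.1e-05/0.504 = 0.000141. Swamee-Jain: f = 0.25/(log₁₀[0.000141/3.7 + 5.74/1.309e+04^0.9])² = 0.25/(log₁₀[3.81e-05 + 0.00113])² = 0.25/(-2.932)² = 0.02908.
Total minor-loss coefficient ΣK = 4·0.21 + 3·0.22 + 4·1.7 = 8.3.
ΔP = [f·L/D + ΣK]·(ρV²/2) = [0.02908·10.3/0.504 + 8.3]·(1110·0.433²/2) = [0.5943 + 8.3]·104.1 = 925.6 Pa.
ΔP = 925.6 Pa = 0.00926 bar.

ΔP ≈ 0.00926 bar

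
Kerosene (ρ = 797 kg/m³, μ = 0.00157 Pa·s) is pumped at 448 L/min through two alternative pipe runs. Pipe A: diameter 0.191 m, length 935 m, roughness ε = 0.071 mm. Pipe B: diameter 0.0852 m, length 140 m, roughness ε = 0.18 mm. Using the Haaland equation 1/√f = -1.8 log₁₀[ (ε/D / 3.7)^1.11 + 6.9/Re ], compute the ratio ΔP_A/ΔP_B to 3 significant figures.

ΔP_A/ΔP_B ≈ 0.113

Pipe A: V = Q/A = 0.007467/0.02865 = 0.2606 m/s; Re = 2.527e+04; ε/D = 0.000372; Haaland → f = 0.02506; ΔP_A = f(L/D)(ρV²/2) = 3320 Pa.
Pipe B: V = Q/A = 0.007467/0.005701 = 1.31 m/s; Re = 5.664e+04; ε/D = 0.00211; Haaland → f = 0.02626; ΔP_B = f(L/D)(ρV²/2) = 2.949e+04 Pa.
ΔP_A/ΔP_B = 3320/2.949e+04 = 0.113.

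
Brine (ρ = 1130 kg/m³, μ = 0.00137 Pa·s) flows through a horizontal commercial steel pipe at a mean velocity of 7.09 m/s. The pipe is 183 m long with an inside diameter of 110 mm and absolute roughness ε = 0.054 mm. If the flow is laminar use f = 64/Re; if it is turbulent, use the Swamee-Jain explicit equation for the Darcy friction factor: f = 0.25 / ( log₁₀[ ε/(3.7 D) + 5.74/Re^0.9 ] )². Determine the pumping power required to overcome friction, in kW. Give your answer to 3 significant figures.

P ≈ 55.8 kW

Reynolds number Re = ρVD/μ = 1130 · 7.09 · 0.11 / 0.00137 = 6.433e+05.
Re > 4000 → turbulent. Relative roughness ε/D = 5.4e-05/0.11 = 0.000491. Swamee-Jain: f = 0.25/(log₁₀[0.000491/3.7 + 5.74/6.433e+05^0.9])² = 0.25/(log₁₀[0.000133 + 3.4e-05])² = 0.25/(-3.778)² = 0.01751.
Darcy-Weisbach: ΔP = f(L/D)(ρV²/2) = 0.01751·(183/0.11)·(1130·7.09²/2) = 0.01751·1664·2.84e+04 = 8.275e+05 Pa.
Q = V·A = 7.09·0.009503 = 0.06738 m³/s.
Pumping power P = QΔP = 0.06738·8.275e+05 = 55760 W = 55.8 kW.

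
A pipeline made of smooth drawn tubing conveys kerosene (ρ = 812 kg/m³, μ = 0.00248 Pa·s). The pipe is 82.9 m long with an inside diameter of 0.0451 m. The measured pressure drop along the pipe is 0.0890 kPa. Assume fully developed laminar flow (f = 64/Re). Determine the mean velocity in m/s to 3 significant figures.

For laminar flow, f = 64/Re with Re = ρVD/μ, so Darcy-Weisbach reduces to ΔP = 32μLV/D². Solving for V: V = ΔP·D²/(32μL) = 89·(0.0451)²/(32·0.00248·82.9) = 0.02752 m/s.
Check: Re = ρVD/μ = 812·0.02752·0.0451/0.00248 = 406.3 < 2300, so the laminar assumption holds.

V ≈ 0.0275 m/s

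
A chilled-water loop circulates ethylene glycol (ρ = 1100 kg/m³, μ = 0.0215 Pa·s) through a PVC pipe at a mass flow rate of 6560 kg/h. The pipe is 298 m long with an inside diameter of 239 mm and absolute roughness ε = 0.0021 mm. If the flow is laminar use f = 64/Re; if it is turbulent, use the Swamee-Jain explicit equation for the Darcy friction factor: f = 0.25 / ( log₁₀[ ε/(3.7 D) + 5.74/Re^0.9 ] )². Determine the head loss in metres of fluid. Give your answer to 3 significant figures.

h_f ≈ 0.0123 m

ṁ = 6560 kg/h = 6560/3600 = 1.822 kg/s.
A = πD²/4 = π(0.239)²/4 = 0.04486 m²; mean velocity V = ṁ/(ρA) = 1.822/(1100 · 0.04486) = 0.03693 m/s.
Reynolds number Re = ρVD/μ = 1100 · 0.03693 · 0.239 / 0.0215 = 451.5.
Re < 2300 → laminar flow, so f = 64/Re = 64/451.5 = 0.1417 (the turbulent correlation is not needed).
Darcy-Weisbach: ΔP = f(L/D)(ρV²/2) = 0.1417·(298/0.239)·(1100·0.03693²/2) = 0.1417·1247·0.7499 = 132.5 Pa.
Head loss h_f = ΔP/(ρg) = 132.5/(1100·9.81) = 0.0123 m.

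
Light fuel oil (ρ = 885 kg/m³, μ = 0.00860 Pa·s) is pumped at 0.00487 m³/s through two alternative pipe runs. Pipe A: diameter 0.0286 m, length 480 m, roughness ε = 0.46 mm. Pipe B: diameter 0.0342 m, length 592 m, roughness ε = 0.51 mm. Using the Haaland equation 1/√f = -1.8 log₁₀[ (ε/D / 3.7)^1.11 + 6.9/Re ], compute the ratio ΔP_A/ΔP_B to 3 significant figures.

Pipe A: V = Q/A = 0.00487/0.0006424 = 7.581 m/s; Re = 2.231e+04; ε/D = 0.0161; Haaland → f = 0.04677; ΔP_A = f(L/D)(ρV²/2) = 1.996e+07 Pa.
Pipe B: V = Q/A = 0.00487/0.0009186 = 5.301 m/s; Re = 1.866e+04; ε/D = 0.0149; Haaland → f = 0.04599; ΔP_B = f(L/D)(ρV²/2) = 9.901e+06 Pa.
ΔP_A/ΔP_B = 1.996e+07/9.901e+06 = 2.02.

ΔP_A/ΔP_B ≈ 2.02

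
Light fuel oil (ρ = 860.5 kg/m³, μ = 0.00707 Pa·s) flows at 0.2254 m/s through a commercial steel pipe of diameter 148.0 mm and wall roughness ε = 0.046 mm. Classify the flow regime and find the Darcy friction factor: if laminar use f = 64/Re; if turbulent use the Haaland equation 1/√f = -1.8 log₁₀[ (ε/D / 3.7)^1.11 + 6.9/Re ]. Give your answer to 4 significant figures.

Re = ρVD/μ = 860.5·0.2254·0.148/0.00707 = 4060.
Re > 4000 → turbulent. ε/D = 4.6e-05/0.148 = 0.000311; Haaland: 1/√f = -1.8 log₁₀[2.99e-05 + 0.0017] = 4.972, so f = 0.04045.

f ≈ 0.04045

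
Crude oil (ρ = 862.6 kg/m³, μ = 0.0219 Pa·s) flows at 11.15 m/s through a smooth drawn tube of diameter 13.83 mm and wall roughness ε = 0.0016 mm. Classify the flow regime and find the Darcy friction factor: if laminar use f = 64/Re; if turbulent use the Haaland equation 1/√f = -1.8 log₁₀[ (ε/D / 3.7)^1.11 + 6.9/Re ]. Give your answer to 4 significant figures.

f ≈ 0.03569

Re = ρVD/μ = 862.6·11.15·0.01383/0.0219 = 6074.
Re > 4000 → turbulent. ε/D = 1.6e-06/0.01383 = 0.000116; Haaland: 1/√f = -1.8 log₁₀[9.99e-06 + 0.00114] = 5.293, so f = 0.03569.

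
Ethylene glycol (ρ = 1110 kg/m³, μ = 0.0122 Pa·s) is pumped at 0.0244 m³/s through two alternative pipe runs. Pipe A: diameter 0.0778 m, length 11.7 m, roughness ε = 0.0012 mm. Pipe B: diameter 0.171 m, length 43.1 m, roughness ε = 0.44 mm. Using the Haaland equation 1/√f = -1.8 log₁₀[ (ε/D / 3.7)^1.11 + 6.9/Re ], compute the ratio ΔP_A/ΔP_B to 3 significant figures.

Pipe A: V = Q/A = 0.0244/0.004754 = 5.133 m/s; Re = 3.633e+04; ε/D = 1.54e-05; Haaland → f = 0.02232; ΔP_A = f(L/D)(ρV²/2) = 4.907e+04 Pa.
Pipe B: V = Q/A = 0.0244/0.02297 = 1.062 m/s; Re = 1.653e+04; ε/D = 0.00257; Haaland → f = 0.03137; ΔP_B = f(L/D)(ρV²/2) = 4953 Pa.
ΔP_A/ΔP_B = 4.907e+04/4953 = 9.91.

ΔP_A/ΔP_B ≈ 9.91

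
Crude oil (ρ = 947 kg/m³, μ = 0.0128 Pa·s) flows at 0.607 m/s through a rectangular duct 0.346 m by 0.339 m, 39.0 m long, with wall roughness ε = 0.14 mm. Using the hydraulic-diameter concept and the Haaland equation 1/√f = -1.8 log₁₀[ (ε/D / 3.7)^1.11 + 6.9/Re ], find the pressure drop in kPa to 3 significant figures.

ΔP ≈ 0.560 kPa

Hydraulic diameter D_h = 4A/P = 4·(0.346·0.339)/(2·(0.346+0.339)) = 0.4692/1.37 = 0.3425 m.
Re = ρVD_h/μ = 947·0.607·0.3425/0.0128 = 1.538e+04.
ε/D_h = 0.00014/0.3425 = 0.000409; Haaland gives 1/√f = -1.8 log₁₀[4.06e-05+0.000449] = 5.959, so f = 0.02816.
ΔP = f(L/D_h)(ρV²/2) = 0.02816·39/0.3425·174.5 = 559.5 Pa.
ΔP = 0.560 kPa.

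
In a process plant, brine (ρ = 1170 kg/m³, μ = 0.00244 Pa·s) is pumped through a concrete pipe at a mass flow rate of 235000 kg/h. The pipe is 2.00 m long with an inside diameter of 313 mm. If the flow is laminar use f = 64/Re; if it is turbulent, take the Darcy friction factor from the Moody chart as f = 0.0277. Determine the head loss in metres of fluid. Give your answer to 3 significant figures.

ṁ = 235000 kg/h = 235000/3600 = 65.28 kg/s.
A = πD²/4 = π(0.313)²/4 = 0.07694 m²; mean velocity V = ṁ/(ρA) = 65.28/(1170 · 0.07694) = 0.7251 m/s.
Reynolds number Re = ρVD/μ = 1170 · 0.7251 · 0.313 / 0.00244 = 1.088e+05.
Re > 4000 → turbulent; use the Moody-chart value f = 0.0277.
Darcy-Weisbach: ΔP = f(L/D)(ρV²/2) = 0.0277·(2/0.313)·(1170·0.7251²/2) = 0.0277·6.39·307.6 = 54.44 Pa.
Head loss h_f = ΔP/(ρg) = 54.44/(1170·9.81) = 0.00474 m.

h_f ≈ 0.00474 m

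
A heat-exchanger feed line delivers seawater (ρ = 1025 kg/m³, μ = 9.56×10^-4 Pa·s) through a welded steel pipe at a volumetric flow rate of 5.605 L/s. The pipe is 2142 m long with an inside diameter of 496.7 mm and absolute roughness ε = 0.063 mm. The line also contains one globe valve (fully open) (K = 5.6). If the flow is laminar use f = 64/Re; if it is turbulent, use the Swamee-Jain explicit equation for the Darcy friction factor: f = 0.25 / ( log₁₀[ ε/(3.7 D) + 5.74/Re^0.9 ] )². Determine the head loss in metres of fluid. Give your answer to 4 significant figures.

h_f ≈ 0.005365 m

Q = 5.605 L/s = 5.605/1000 = 0.005605 m³/s.
Cross-sectional area A = πD²/4 = π(0.4967)²/4 = 0.1938 m²; mean velocity V = Q/A = 0.005605/0.1938 = 0.02893 m/s.
Reynolds number Re = ρVD/μ = 1025 · 0.02893 · 0.4967 / 0.000956 = 1.54e+04.
Re > 4000 → turbulent. Relative roughness ε/D = 6.3e-05/0.4967 = 0.000127. Swamee-Jain: f = 0.25/(log₁₀[0.000127/3.7 + 5.74/1.54e+04^0.9])² = 0.25/(log₁₀[3.43e-05 + 0.000977])² = 0.25/(-2.995)² = 0.02787.
Total minor-loss coefficient ΣK = 1·5.6 = 5.6.
ΔP = [f·L/D + ΣK]·(ρV²/2) = [0.02787·2142/0.4967 + 5.6]·(1025·0.02893²/2) = [120.2 + 5.6]·0.4288 = 53.94 Pa.
Head loss h_f = ΔP/(ρg) = 53.94/(1025·9.81) = 0.005365 m.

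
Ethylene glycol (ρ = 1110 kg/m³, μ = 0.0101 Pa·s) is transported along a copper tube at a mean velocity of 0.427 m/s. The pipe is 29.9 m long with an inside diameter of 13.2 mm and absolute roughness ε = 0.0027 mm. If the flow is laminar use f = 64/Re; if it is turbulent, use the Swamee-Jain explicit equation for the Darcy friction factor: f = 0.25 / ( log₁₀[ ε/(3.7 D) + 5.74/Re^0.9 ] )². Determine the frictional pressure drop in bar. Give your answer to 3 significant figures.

ΔP ≈ 0.237 bar

Reynolds number Re = ρVD/μ = 1110 · 0.427 · 0.0132 / 0.0101 = 619.4.
Re < 2300 → laminar flow, so f = 64/Re = 64/619.4 = 0.1033 (the turbulent correlation is not needed).
Darcy-Weisbach: ΔP = f(L/D)(ρV²/2) = 0.1033·(29.9/0.0132)·(1110·0.427²/2) = 0.1033·2265·101.2 = 2.368e+04 Pa.
ΔP = 2.368e+04 Pa = 0.237 bar.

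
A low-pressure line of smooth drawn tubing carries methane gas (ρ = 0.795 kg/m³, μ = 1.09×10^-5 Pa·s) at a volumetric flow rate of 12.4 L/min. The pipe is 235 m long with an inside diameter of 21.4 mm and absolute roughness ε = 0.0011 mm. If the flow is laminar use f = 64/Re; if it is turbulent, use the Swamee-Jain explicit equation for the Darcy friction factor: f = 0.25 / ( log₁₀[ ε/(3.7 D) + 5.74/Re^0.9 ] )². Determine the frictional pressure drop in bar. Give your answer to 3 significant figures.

ΔP ≈ 0.00103 bar

Q = 12.4 L/min = 12.4/60000 = 0.0002067 m³/s.
Cross-sectional area A = πD²/4 = π(0.0214)²/4 = 0.0003597 m²; mean velocity V = Q/A = 0.0002067/0.0003597 = 0.5746 m/s.
Reynolds number Re = ρVD/μ = 0.795 · 0.5746 · 0.0214 / 1.09e-05 = 896.8.
Re < 2300 → laminar flow, so f = 64/Re = 64/896.8 = 0.07136 (the turbulent correlation is not needed).
Darcy-Weisbach: ΔP = f(L/D)(ρV²/2) = 0.07136·(235/0.0214)·(0.795·0.5746²/2) = 0.07136·1.098e+04·0.1312 = 102.8 Pa.
ΔP = 102.8 Pa = 0.00103 bar.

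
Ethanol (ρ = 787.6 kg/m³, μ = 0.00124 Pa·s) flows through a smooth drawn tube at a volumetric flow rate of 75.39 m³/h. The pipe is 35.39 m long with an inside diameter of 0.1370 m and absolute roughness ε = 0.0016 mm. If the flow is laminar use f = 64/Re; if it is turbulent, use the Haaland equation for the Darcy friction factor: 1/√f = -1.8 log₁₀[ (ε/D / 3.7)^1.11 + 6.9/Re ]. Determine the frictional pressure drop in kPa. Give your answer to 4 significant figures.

Q = 75.39 m³/h = 75.39/3600 = 0.02094 m³/s.
Cross-sectional area A = πD²/4 = π(0.137)²/4 = 0.01474 m²; mean velocity V = Q/A = 0.02094/0.01474 = 1.421 m/s.
Reynolds number Re = ρVD/μ = 787.6 · 1.421 · 0.137 / 0.00124 = 1.236e+05.
Re > 4000 → turbulent. Relative roughness ε/D = 1.6e-06/0.137 = 1.17e-05. Haaland: 1/√f = -1.8 log₁₀[(1.17e-05/3.7)^1.11 + 6.9/1.236e+05] = -1.8 log₁₀[7.84e-07 + 5.58e-05] = 7.645, so f = 0.01711.
Darcy-Weisbach: ΔP = f(L/D)(ρV²/2) = 0.01711·(35.39/0.137)·(787.6·1.421²/2) = 0.01711·258.3·794.8 = 3513 Pa.
ΔP = 3513 Pa = 3.513 kPa.

ΔP ≈ 3.513 kPa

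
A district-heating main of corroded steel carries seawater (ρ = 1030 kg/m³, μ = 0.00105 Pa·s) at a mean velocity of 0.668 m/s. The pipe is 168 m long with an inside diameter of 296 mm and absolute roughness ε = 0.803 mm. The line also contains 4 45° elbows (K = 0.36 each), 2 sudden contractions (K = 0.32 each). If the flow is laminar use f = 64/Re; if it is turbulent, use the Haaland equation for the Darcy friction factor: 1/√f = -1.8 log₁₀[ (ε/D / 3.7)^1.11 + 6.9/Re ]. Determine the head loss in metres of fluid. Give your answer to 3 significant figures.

Reynolds number Re = ρVD/μ = 1030 · 0.668 · 0.296 / 0.00105 = 1.94e+05.
Re > 4000 → turbulent. Relative roughness ε/D = 0.000803/0.296 = 0.00271. Haaland: 1/√f = -1.8 log₁₀[(0.00271/3.7)^1.11 + 6.9/1.94e+05] = -1.8 log₁₀[0.000331 + 3.56e-05] = 6.184, so f = 0.02615.
Total minor-loss coefficient ΣK = 4·0.36 + 2·0.32 = 2.08.
ΔP = [f·L/D + ΣK]·(ρV²/2) = [0.02615·168/0.296 + 2.08]·(1030·0.668²/2) = [14.84 + 2.08]·229.8 = 3889 Pa.
Head loss h_f = ΔP/(ρg) = 3889/(1030·9.81) = 0.385 m.

h_f ≈ 0.385 m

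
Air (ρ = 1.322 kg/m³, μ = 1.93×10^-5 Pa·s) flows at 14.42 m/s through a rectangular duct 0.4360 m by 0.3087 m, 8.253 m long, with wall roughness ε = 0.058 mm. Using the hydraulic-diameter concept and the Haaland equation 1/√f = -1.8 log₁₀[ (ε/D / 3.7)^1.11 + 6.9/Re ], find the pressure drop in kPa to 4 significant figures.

ΔP ≈ 0.04842 kPa

Hydraulic diameter D_h = 4A/P = 4·(0.436·0.3087)/(2·(0.436+0.3087)) = 0.5384/1.489 = 0.3615 m.
Re = ρVD_h/μ = 1.322·14.42·0.3615/1.93e-05 = 3.57e+05.
ε/D_h = 5.8e-05/0.3615 = 0.00016; Haaland gives 1/√f = -1.8 log₁₀[1.44e-05+1.93e-05] = 8.051, so f = 0.01543.
ΔP = f(L/D_h)(ρV²/2) = 0.01543·8.253/0.3615·137.4 = 48.42 Pa.
ΔP = 0.04842 kPa.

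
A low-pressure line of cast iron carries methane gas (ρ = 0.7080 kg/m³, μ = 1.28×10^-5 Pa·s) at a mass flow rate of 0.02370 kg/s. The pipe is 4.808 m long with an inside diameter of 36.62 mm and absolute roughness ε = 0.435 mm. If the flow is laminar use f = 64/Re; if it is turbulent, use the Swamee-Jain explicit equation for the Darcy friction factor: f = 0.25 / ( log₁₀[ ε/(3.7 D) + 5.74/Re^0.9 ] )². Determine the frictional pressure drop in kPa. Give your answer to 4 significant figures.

ΔP ≈ 1.942 kPa

A = πD²/4 = π(0.03662)²/4 = 0.001053 m²; mean velocity V = ṁ/(ρA) = 0.0237/(0.708 · 0.001053) = 31.78 m/s.
Reynolds number Re = ρVD/μ = 0.708 · 31.78 · 0.03662 / 1.28e-05 = 6.438e+04.
Re > 4000 → turbulent. Relative roughness ε/D = 0.000435/0.03662 = 0.0119. Swamee-Jain: f = 0.25/(log₁₀[0.0119/3.7 + 5.74/6.438e+04^0.9])² = 0.25/(log₁₀[0.00321 + 0.00027])² = 0.25/(-2.458)² = 0.04137.
Darcy-Weisbach: ΔP = f(L/D)(ρV²/2) = 0.04137·(4.808/0.03662)·(0.708·31.78²/2) = 0.04137·131.3·357.6 = 1942 Pa.
ΔP = 1942 Pa = 1.942 kPa.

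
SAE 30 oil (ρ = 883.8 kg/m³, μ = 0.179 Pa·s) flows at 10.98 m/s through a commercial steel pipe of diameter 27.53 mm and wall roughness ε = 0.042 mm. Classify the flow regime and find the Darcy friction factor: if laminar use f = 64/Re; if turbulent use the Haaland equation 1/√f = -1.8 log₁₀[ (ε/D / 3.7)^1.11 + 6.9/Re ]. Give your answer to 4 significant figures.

Re = ρVD/μ = 883.8·10.98·0.02753/0.179 = 1492.
Re < 2300 → laminar, so f = 64/Re = 0.04288 (roughness is irrelevant in laminar flow).

f ≈ 0.04288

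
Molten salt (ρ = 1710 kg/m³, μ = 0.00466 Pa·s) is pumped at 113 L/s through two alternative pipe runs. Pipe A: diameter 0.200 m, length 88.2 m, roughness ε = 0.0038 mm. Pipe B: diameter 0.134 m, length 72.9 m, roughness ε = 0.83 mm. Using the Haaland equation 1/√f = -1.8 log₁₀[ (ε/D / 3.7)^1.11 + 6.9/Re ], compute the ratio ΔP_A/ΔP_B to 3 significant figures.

ΔP_A/ΔP_B ≈ 0.0741

Pipe A: V = Q/A = 0.113/0.03142 = 3.597 m/s; Re = 2.64e+05; ε/D = 1.9e-05; Haaland → f = 0.01484; ΔP_A = f(L/D)(ρV²/2) = 7.238e+04 Pa.
Pipe B: V = Q/A = 0.113/0.0141 = 8.013 m/s; Re = 3.94e+05; ε/D = 0.00619; Haaland → f = 0.03269; ΔP_B = f(L/D)(ρV²/2) = 9.764e+05 Pa.
ΔP_A/ΔP_B = 7.238e+04/9.764e+05 = 0.0741.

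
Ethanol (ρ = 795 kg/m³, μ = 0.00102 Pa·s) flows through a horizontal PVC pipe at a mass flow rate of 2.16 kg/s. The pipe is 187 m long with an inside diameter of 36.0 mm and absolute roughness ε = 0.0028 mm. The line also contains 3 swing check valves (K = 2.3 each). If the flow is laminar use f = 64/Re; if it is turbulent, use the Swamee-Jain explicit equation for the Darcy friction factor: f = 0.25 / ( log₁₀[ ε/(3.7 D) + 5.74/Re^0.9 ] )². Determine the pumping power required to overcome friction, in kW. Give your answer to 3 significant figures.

A = πD²/4 = π(0.036)²/4 = 0.001018 m²; mean velocity V = ṁ/(ρA) = 2.16/(795 · 0.001018) = 2.669 m/s.
Reynolds number Re = ρVD/μ = 795 · 2.669 · 0.036 / 0.00102 = 7.49e+04.
Re > 4000 → turbulent. Relative roughness ε/D = 2.8e-06/0.036 = 7.78e-05. Swamee-Jain: f = 0.25/(log₁₀[7.78e-05/3.7 + 5.74/7.49e+04^0.9])² = 0.25/(log₁₀[2.1e-05 + 0.000235])² = 0.25/(-3.591)² = 0.01939.
Total minor-loss coefficient ΣK = 3·2.3 = 6.9.
ΔP = [f·L/D + ΣK]·(ρV²/2) = [0.01939·187/0.036 + 6.9]·(795·2.669²/2) = [100.7 + 6.9]·2832 = 3.048e+05 Pa.
Q = ṁ/ρ = 2.16/795 = 0.002717 m³/s.
Pumping power P = QΔP = 0.002717·3.048e+05 = 828.0 W = 0.828 kW.

P ≈ 0.828 kW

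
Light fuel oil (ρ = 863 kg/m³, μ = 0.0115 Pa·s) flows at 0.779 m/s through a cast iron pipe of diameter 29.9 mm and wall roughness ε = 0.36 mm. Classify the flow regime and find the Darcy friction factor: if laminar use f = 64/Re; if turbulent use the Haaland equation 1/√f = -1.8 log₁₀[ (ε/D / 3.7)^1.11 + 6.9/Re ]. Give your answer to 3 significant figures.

Re = ρVD/μ = 863·0.779·0.0299/0.0115 = 1748.
Re < 2300 → laminar, so f = 64/Re = 0.03661 (roughness is irrelevant in laminar flow).

f ≈ 0.0366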